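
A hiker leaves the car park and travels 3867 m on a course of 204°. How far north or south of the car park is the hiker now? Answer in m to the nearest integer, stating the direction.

3533 m south

Leg 1 (204°, 3867 m): east 3867 sin 204° = -1572.85, north 3867 cos 204° = -3532.68
Net north component: -3532.68 m.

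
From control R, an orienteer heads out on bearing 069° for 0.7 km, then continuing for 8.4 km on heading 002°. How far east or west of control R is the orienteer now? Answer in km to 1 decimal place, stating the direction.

Leg 1 (069°, 0.7 km): east 0.7 sin 69° = 0.65, north 0.7 cos 69° = 0.25
Leg 2 (002°, 8.4 km): east 8.4 sin 2° = 0.29, north 8.4 cos 2° = 8.39
Net east component: 0.95 km.

0.9 km east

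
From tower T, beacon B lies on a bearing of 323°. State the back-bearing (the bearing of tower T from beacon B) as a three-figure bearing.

143°

Back-bearing = 323° − 180° = 143°.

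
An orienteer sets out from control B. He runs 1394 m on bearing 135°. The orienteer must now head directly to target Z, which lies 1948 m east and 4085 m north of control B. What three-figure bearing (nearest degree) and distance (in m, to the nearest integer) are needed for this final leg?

Leg 1 (135°, 1394 m): east 1394 sin 135° = 985.71, north 1394 cos 135° = -985.71
Current position: (985.71, -985.71). Target: (1948, 4085). Remaining: Δeast = 962.29, Δnorth = 5070.71.
Bearing = atan2(962.29, 5070.71) mod 360° = 10.75°; distance = √((962.29)² + (5070.71)²) = 5161.209 m.

011°, 5161 m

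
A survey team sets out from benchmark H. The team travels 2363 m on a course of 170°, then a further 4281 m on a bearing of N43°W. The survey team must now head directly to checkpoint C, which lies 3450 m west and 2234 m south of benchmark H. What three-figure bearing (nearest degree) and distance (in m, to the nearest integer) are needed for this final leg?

197°, 3180 m

Leg 1 (170°, 2363 m): east 2363 sin 170° = 410.33, north 2363 cos 170° = -2327.10
Leg 2 (N43°W, 4281 m): east 4281 sin 317° = -2919.63, north 4281 cos 317° = 3130.93
Current position: (-2509.30, 803.82). Target: (-3450, -2234). Remaining: Δeast = -940.70, Δnorth = -3037.82.
Bearing = atan2(-940.70, -3037.82) mod 360° = 197.21°; distance = √((-940.70)² + (-3037.82)²) = 3180.139 m.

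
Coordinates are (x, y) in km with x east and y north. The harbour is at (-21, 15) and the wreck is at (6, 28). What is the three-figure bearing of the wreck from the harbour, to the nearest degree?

064°

Δeast = 6 − -21 = 27.00; Δnorth = 28 − 15 = 13.00.
Bearing = atan2(Δeast, Δnorth) mod 360° = 64.29° ≈ 064°.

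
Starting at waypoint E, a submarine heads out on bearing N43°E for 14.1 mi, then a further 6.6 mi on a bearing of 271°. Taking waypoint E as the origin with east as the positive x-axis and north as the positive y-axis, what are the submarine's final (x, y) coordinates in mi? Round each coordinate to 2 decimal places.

(3.02, 10.43)

Leg 1 (N43°E, 14.1 mi): east 14.1 sin 43° = 9.62, north 14.1 cos 43° = 10.31
Leg 2 (271°, 6.6 mi): east 6.6 sin 271° = -6.60, north 6.6 cos 271° = 0.12
Summing: 3.02 mi east, 10.43 mi north → (3.02, 10.43).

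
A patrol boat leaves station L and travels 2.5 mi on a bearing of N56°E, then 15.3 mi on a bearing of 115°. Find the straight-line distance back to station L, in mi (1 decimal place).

Leg 1 (N56°E, 2.5 mi): east 2.5 sin 56° = 2.07, north 2.5 cos 56° = 1.40
Leg 2 (115°, 15.3 mi): east 15.3 sin 115° = 13.87, north 15.3 cos 115° = -6.47
Net: 15.94 east, -5.07 north. Distance = √((15.94)² + (-5.07)²) = 16.725 mi.

16.7 mi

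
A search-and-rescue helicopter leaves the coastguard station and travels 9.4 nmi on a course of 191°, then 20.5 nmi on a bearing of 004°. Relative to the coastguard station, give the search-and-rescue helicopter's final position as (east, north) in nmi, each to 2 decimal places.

Leg 1 (191°, 9.4 nmi): east 9.4 sin 191° = -1.79, north 9.4 cos 191° = -9.23
Leg 2 (004°, 20.5 nmi): east 20.5 sin 4° = 1.43, north 20.5 cos 4° = 20.45
Summing: -0.36 nmi east, 11.22 nmi north → (-0.36, 11.22).

(-0.36, 11.22)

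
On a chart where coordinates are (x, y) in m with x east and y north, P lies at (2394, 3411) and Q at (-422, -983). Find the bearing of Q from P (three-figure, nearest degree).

213°

Δeast = -422 − 2394 = -2816.00; Δnorth = -983 − 3411 = -4394.00.
Bearing = atan2(Δeast, Δnorth) mod 360° = 212.65° ≈ 213°.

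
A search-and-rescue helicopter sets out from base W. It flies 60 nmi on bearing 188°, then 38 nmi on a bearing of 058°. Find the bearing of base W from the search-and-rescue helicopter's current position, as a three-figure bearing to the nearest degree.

Leg 1 (188°, 60 nmi): east 60 sin 188° = -8.35, north 60 cos 188° = -59.42
Leg 2 (058°, 38 nmi): east 38 sin 58° = 32.23, north 38 cos 58° = 20.14
Net displacement: 23.88 east, -39.28 north. Direction back to start is (-23.88, 39.28): bearing = atan2(-23.88, 39.28) mod 360° = 328.71° ≈ 329°.

329°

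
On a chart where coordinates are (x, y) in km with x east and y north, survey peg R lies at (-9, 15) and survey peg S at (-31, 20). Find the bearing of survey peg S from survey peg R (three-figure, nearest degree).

Δeast = -31 − -9 = -22.00; Δnorth = 20 − 15 = 5.00.
Bearing = atan2(Δeast, Δnorth) mod 360° = 282.80° ≈ 283°.

283°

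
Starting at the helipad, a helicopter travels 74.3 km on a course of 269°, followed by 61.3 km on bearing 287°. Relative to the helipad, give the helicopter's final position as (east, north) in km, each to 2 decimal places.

Leg 1 (269°, 74.3 km): east 74.3 sin 269° = -74.29, north 74.3 cos 269° = -1.30
Leg 2 (287°, 61.3 km): east 61.3 sin 287° = -58.62, north 61.3 cos 287° = 17.92
Summing: -132.91 km east, 16.63 km north → (-132.91, 16.63).

(-132.91, 16.63)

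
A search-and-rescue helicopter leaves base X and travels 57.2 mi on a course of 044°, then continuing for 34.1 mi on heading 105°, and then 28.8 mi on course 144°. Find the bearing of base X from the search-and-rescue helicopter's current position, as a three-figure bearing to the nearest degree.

264°

Leg 1 (044°, 57.2 mi): east 57.2 sin 44° = 39.73, north 57.2 cos 44° = 41.15
Leg 2 (105°, 34.1 mi): east 34.1 sin 105° = 32.94, north 34.1 cos 105° = -8.83
Leg 3 (144°, 28.8 mi): east 28.8 sin 144° = 16.93, north 28.8 cos 144° = -23.30
Net displacement: 89.60 east, 9.02 north. Direction back to start is (-89.60, -9.02): bearing = atan2(-89.60, -9.02) mod 360° = 264.25° ≈ 264°.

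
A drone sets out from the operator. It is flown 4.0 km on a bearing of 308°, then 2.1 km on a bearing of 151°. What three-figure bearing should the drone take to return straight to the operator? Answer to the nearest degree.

Leg 1 (308°, 4.0 km): east 4.0 sin 308° = -3.15, north 4.0 cos 308° = 2.46
Leg 2 (151°, 2.1 km): east 2.1 sin 151° = 1.02, north 2.1 cos 151° = -1.84
Net displacement: -2.13 east, 0.63 north. Direction back to start is (2.13, -0.63): bearing = atan2(2.13, -0.63) mod 360° = 106.35° ≈ 106°.

106°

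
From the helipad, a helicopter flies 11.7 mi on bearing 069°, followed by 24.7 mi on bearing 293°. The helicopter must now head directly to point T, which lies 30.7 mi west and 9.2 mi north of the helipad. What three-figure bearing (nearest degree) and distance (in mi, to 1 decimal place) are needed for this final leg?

256°, 19.4 mi

Leg 1 (069°, 11.7 mi): east 11.7 sin 69° = 10.92, north 11.7 cos 69° = 4.19
Leg 2 (293°, 24.7 mi): east 24.7 sin 293° = -22.74, north 24.7 cos 293° = 9.65
Current position: (-11.81, 13.84). Target: (-30.7, 9.2). Remaining: Δeast = -18.89, Δnorth = -4.64.
Bearing = atan2(-18.89, -4.64) mod 360° = 256.19°; distance = √((-18.89)² + (-4.64)²) = 19.449 mi.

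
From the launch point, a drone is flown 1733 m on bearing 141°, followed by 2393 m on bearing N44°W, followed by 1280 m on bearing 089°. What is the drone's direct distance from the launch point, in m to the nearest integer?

812 m

Leg 1 (141°, 1733 m): east 1733 sin 141° = 1090.61, north 1733 cos 141° = -1346.79
Leg 2 (N44°W, 2393 m): east 2393 sin 316° = -1662.32, north 2393 cos 316° = 1721.38
Leg 3 (089°, 1280 m): east 1280 sin 89° = 1279.81, north 1280 cos 89° = 22.34
Net: 708.10 east, 396.93 north. Distance = √((708.10)² + (396.93)²) = 811.760 m.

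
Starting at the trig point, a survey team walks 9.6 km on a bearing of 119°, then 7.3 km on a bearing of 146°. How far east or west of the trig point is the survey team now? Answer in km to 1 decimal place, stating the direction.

12.5 km east

Leg 1 (119°, 9.6 km): east 9.6 sin 119° = 8.40, north 9.6 cos 119° = -4.65
Leg 2 (146°, 7.3 km): east 7.3 sin 146° = 4.08, north 7.3 cos 146° = -6.05
Net east component: 12.48 km.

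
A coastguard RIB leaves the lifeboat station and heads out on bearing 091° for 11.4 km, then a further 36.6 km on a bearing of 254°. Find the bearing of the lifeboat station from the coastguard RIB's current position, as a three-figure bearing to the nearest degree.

067°

Leg 1 (091°, 11.4 km): east 11.4 sin 91° = 11.40, north 11.4 cos 91° = -0.20
Leg 2 (254°, 36.6 km): east 36.6 sin 254° = -35.18, north 36.6 cos 254° = -10.09
Net displacement: -23.78 east, -10.29 north. Direction back to start is (23.78, 10.29): bearing = atan2(23.78, 10.29) mod 360° = 66.61° ≈ 067°.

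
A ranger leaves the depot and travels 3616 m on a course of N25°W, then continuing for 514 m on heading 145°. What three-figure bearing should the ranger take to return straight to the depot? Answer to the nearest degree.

157°

Leg 1 (N25°W, 3616 m): east 3616 sin 335° = -1528.19, north 3616 cos 335° = 3277.21
Leg 2 (145°, 514 m): east 514 sin 145° = 294.82, north 514 cos 145° = -421.04
Net displacement: -1233.37 east, 2856.16 north. Direction back to start is (1233.37, -2856.16): bearing = atan2(1233.37, -2856.16) mod 360° = 156.64° ≈ 157°.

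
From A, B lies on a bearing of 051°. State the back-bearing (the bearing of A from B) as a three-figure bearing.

Back-bearing = 051° + 180° = 231°.

231°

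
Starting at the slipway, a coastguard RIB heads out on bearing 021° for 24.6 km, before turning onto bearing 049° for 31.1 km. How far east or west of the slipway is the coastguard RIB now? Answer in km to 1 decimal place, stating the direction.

32.3 km east

Leg 1 (021°, 24.6 km): east 24.6 sin 21° = 8.82, north 24.6 cos 21° = 22.97
Leg 2 (049°, 31.1 km): east 31.1 sin 49° = 23.47, north 31.1 cos 49° = 20.40
Net east component: 32.29 km.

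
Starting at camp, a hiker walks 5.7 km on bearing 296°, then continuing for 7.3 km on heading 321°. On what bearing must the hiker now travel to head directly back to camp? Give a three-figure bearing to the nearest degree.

Leg 1 (296°, 5.7 km): east 5.7 sin 296° = -5.12, north 5.7 cos 296° = 2.50
Leg 2 (321°, 7.3 km): east 7.3 sin 321° = -4.59, north 7.3 cos 321° = 5.67
Net displacement: -9.72 east, 8.17 north. Direction back to start is (9.72, -8.17): bearing = atan2(9.72, -8.17) mod 360° = 130.06° ≈ 130°.

130°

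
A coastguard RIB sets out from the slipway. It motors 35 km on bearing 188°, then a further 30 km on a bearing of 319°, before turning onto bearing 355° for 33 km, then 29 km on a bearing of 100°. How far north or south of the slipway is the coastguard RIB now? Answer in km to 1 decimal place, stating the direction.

Leg 1 (188°, 35 km): east 35 sin 188° = -4.87, north 35 cos 188° = -34.66
Leg 2 (319°, 30 km): east 30 sin 319° = -19.68, north 30 cos 319° = 22.64
Leg 3 (355°, 33 km): east 33 sin 355° = -2.88, north 33 cos 355° = 32.87
Leg 4 (100°, 29 km): east 29 sin 100° = 28.56, north 29 cos 100° = -5.04
Net north component: 15.82 km.

15.8 km north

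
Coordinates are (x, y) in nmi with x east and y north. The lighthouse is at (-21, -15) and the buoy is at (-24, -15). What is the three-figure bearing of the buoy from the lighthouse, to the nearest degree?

Δeast = -24 − -21 = -3.00; Δnorth = -15 − -15 = 0.00.
Bearing = atan2(Δeast, Δnorth) mod 360° = 270.00° ≈ 270°.

270°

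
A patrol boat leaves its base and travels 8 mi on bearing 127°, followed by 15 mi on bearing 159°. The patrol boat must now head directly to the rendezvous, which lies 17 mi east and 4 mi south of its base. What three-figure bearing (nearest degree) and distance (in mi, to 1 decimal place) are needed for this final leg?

019°, 15.7 mi

Leg 1 (127°, 8 mi): east 8 sin 127° = 6.39, north 8 cos 127° = -4.81
Leg 2 (159°, 15 mi): east 15 sin 159° = 5.38, north 15 cos 159° = -14.00
Current position: (11.76, -18.82). Target: (17, -4). Remaining: Δeast = 5.24, Δnorth = 14.82.
Bearing = atan2(5.24, 14.82) mod 360° = 19.46°; distance = √((5.24)² + (14.82)²) = 15.716 mi.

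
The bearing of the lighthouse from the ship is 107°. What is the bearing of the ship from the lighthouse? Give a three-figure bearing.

Back-bearing = 107° + 180° = 287°.

287°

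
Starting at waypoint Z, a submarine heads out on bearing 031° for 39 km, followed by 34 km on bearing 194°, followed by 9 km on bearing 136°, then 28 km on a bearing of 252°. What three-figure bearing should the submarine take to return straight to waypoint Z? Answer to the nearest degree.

Leg 1 (031°, 39 km): east 39 sin 31° = 20.09, north 39 cos 31° = 33.43
Leg 2 (194°, 34 km): east 34 sin 194° = -8.23, north 34 cos 194° = -32.99
Leg 3 (136°, 9 km): east 9 sin 136° = 6.25, north 9 cos 136° = -6.47
Leg 4 (252°, 28 km): east 28 sin 252° = -26.63, north 28 cos 252° = -8.65
Net displacement: -8.52 east, -14.69 north. Direction back to start is (8.52, 14.69): bearing = atan2(8.52, 14.69) mod 360° = 30.11° ≈ 030°.

030°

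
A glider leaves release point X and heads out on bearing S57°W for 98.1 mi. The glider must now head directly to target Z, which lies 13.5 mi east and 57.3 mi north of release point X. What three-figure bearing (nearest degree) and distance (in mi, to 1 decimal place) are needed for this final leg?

041°, 146.4 mi

Leg 1 (S57°W, 98.1 mi): east 98.1 sin 237° = -82.27, north 98.1 cos 237° = -53.43
Current position: (-82.27, -53.43). Target: (13.5, 57.3). Remaining: Δeast = 95.77, Δnorth = 110.73.
Bearing = atan2(95.77, 110.73) mod 360° = 40.86°; distance = √((95.77)² + (110.73)²) = 146.402 mi.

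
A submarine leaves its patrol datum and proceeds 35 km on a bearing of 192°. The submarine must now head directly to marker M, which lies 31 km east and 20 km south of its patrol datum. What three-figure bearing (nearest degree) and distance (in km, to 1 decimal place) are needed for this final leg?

Leg 1 (192°, 35 km): east 35 sin 192° = -7.28, north 35 cos 192° = -34.24
Current position: (-7.28, -34.24). Target: (31, -20). Remaining: Δeast = 38.28, Δnorth = 14.24.
Bearing = atan2(38.28, 14.24) mod 360° = 69.60°; distance = √((38.28)² + (14.24)²) = 40.838 km.

070°, 40.8 km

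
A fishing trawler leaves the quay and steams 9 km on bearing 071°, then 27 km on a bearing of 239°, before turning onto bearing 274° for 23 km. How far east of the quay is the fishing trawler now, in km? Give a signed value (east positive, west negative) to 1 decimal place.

Leg 1 (071°, 9 km): east 9 sin 71° = 8.51, north 9 cos 71° = 2.93
Leg 2 (239°, 27 km): east 27 sin 239° = -23.14, north 27 cos 239° = -13.91
Leg 3 (274°, 23 km): east 23 sin 274° = -22.94, north 23 cos 274° = 1.60
Net east component: -37.58 km.

-37.6 km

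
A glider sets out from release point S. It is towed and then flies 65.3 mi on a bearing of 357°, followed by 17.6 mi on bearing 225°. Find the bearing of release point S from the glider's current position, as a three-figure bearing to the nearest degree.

Leg 1 (357°, 65.3 mi): east 65.3 sin 357° = -3.42, north 65.3 cos 357° = 65.21
Leg 2 (225°, 17.6 mi): east 17.6 sin 225° = -12.45, north 17.6 cos 225° = -12.45
Net displacement: -15.86 east, 52.77 north. Direction back to start is (15.86, -52.77): bearing = atan2(15.86, -52.77) mod 360° = 163.27° ≈ 163°.

163°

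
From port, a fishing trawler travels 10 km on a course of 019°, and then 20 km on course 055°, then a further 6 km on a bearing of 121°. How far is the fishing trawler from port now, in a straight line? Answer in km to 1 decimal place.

Leg 1 (019°, 10 km): east 10 sin 19° = 3.26, north 10 cos 19° = 9.46
Leg 2 (055°, 20 km): east 20 sin 55° = 16.38, north 20 cos 55° = 11.47
Leg 3 (121°, 6 km): east 6 sin 121° = 5.14, north 6 cos 121° = -3.09
Net: 24.78 east, 17.84 north. Distance = √((24.78)² + (17.84)²) = 30.533 km.

30.5 km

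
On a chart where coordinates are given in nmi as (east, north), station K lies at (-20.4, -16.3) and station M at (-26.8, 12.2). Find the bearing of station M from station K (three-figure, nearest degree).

Δeast = -26.8 − -20.4 = -6.40; Δnorth = 12.2 − -16.3 = 28.50.
Bearing = atan2(Δeast, Δnorth) mod 360° = 347.34° ≈ 347°.

347°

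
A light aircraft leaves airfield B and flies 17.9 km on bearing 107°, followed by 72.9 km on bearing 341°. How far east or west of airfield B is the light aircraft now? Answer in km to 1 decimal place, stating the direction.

Leg 1 (107°, 17.9 km): east 17.9 sin 107° = 17.12, north 17.9 cos 107° = -5.23
Leg 2 (341°, 72.9 km): east 72.9 sin 341° = -23.73, north 72.9 cos 341° = 68.93
Net east component: -6.62 km.

6.6 km west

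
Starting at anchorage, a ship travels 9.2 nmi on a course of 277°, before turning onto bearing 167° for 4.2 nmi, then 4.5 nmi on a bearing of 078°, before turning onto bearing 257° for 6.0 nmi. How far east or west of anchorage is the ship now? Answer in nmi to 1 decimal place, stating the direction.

Leg 1 (277°, 9.2 nmi): east 9.2 sin 277° = -9.13, north 9.2 cos 277° = 1.12
Leg 2 (167°, 4.2 nmi): east 4.2 sin 167° = 0.94, north 4.2 cos 167° = -4.09
Leg 3 (078°, 4.5 nmi): east 4.5 sin 78° = 4.40, north 4.5 cos 78° = 0.94
Leg 4 (257°, 6.0 nmi): east 6.0 sin 257° = -5.85, north 6.0 cos 257° = -1.35
Net east component: -9.63 nmi.

9.6 nmi west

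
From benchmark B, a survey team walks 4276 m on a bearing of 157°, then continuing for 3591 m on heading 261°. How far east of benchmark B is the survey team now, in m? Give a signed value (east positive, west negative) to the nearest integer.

-1876 m

Leg 1 (157°, 4276 m): east 4276 sin 157° = 1670.77, north 4276 cos 157° = -3936.08
Leg 2 (261°, 3591 m): east 3591 sin 261° = -3546.79, north 3591 cos 261° = -561.76
Net east component: -1876.02 m.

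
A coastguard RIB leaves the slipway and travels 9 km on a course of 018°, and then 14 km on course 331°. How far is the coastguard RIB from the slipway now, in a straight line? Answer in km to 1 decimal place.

Leg 1 (018°, 9 km): east 9 sin 18° = 2.78, north 9 cos 18° = 8.56
Leg 2 (331°, 14 km): east 14 sin 331° = -6.79, north 14 cos 331° = 12.24
Net: -4.01 east, 20.80 north. Distance = √((-4.01)² + (20.80)²) = 21.186 km.

21.2 km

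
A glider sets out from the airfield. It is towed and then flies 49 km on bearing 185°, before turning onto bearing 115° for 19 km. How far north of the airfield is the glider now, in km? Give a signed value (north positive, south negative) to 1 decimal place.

Leg 1 (185°, 49 km): east 49 sin 185° = -4.27, north 49 cos 185° = -48.81
Leg 2 (115°, 19 km): east 19 sin 115° = 17.22, north 19 cos 115° = -8.03
Net north component: -56.84 km.

-56.8 km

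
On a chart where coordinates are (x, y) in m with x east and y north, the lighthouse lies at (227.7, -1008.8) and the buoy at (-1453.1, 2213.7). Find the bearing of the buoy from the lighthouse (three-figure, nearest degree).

332°

Δeast = -1453.1 − 227.7 = -1680.80; Δnorth = 2213.7 − -1008.8 = 3222.50.
Bearing = atan2(Δeast, Δnorth) mod 360° = 332.45° ≈ 332°.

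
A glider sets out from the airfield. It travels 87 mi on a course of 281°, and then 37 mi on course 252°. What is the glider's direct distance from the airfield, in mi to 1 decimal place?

Leg 1 (281°, 87 mi): east 87 sin 281° = -85.40, north 87 cos 281° = 16.60
Leg 2 (252°, 37 mi): east 37 sin 252° = -35.19, north 37 cos 252° = -11.43
Net: -120.59 east, 5.17 north. Distance = √((-120.59)² + (5.17)²) = 120.701 mi.

120.7 mi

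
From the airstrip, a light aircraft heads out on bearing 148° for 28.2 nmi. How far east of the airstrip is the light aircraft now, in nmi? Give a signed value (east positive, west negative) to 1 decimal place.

Leg 1 (148°, 28.2 nmi): east 28.2 sin 148° = 14.94, north 28.2 cos 148° = -23.91
Net east component: 14.94 nmi.

14.9 nmi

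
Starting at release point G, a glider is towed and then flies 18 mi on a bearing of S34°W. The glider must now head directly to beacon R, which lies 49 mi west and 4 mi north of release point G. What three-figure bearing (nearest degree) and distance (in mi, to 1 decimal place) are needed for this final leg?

296°, 43.3 mi

Leg 1 (S34°W, 18 mi): east 18 sin 214° = -10.07, north 18 cos 214° = -14.92
Current position: (-10.07, -14.92). Target: (-49, 4). Remaining: Δeast = -38.93, Δnorth = 18.92.
Bearing = atan2(-38.93, 18.92) mod 360° = 295.92°; distance = √((-38.93)² + (18.92)²) = 43.289 mi.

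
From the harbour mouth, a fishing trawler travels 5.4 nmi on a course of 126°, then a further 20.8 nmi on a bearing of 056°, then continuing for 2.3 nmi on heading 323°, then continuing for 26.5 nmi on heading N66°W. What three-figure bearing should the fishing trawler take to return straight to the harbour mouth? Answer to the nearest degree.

169°

Leg 1 (126°, 5.4 nmi): east 5.4 sin 126° = 4.37, north 5.4 cos 126° = -3.17
Leg 2 (056°, 20.8 nmi): east 20.8 sin 56° = 17.24, north 20.8 cos 56° = 11.63
Leg 3 (323°, 2.3 nmi): east 2.3 sin 323° = -1.38, north 2.3 cos 323° = 1.84
Leg 4 (N66°W, 26.5 nmi): east 26.5 sin 294° = -24.21, north 26.5 cos 294° = 10.78
Net displacement: -3.98 east, 21.07 north. Direction back to start is (3.98, -21.07): bearing = atan2(3.98, -21.07) mod 360° = 169.30° ≈ 169°.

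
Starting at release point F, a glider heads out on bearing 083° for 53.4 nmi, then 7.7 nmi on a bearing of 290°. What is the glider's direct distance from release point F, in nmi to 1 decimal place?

Leg 1 (083°, 53.4 nmi): east 53.4 sin 83° = 53.00, north 53.4 cos 83° = 6.51
Leg 2 (290°, 7.7 nmi): east 7.7 sin 290° = -7.24, north 7.7 cos 290° = 2.63
Net: 45.77 east, 9.14 north. Distance = √((45.77)² + (9.14)²) = 46.670 nmi.

46.7 nmi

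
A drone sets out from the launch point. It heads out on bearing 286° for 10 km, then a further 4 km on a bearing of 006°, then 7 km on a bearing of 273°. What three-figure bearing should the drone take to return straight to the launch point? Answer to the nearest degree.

Leg 1 (286°, 10 km): east 10 sin 286° = -9.61, north 10 cos 286° = 2.76
Leg 2 (006°, 4 km): east 4 sin 6° = 0.42, north 4 cos 6° = 3.98
Leg 3 (273°, 7 km): east 7 sin 273° = -6.99, north 7 cos 273° = 0.37
Net displacement: -16.18 east, 7.10 north. Direction back to start is (16.18, -7.10): bearing = atan2(16.18, -7.10) mod 360° = 113.69° ≈ 114°.

114°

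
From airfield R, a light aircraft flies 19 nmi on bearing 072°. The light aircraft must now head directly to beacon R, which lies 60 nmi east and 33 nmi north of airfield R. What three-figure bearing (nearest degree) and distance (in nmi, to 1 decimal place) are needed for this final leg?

Leg 1 (072°, 19 nmi): east 19 sin 72° = 18.07, north 19 cos 72° = 5.87
Current position: (18.07, 5.87). Target: (60, 33). Remaining: Δeast = 41.93, Δnorth = 27.13.
Bearing = atan2(41.93, 27.13) mod 360° = 57.10°; distance = √((41.93)² + (27.13)²) = 49.941 nmi.

057°, 49.9 nmi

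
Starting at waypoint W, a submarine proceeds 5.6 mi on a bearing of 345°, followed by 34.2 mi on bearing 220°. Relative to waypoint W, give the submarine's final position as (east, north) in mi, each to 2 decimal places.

Leg 1 (345°, 5.6 mi): east 5.6 sin 345° = -1.45, north 5.6 cos 345° = 5.41
Leg 2 (220°, 34.2 mi): east 34.2 sin 220° = -21.98, north 34.2 cos 220° = -26.20
Summing: -23.43 mi east, -20.79 mi north → (-23.43, -20.79).

(-23.43, -20.79)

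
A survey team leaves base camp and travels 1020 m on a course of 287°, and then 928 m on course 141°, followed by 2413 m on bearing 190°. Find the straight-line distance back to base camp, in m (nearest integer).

Leg 1 (287°, 1020 m): east 1020 sin 287° = -975.43, north 1020 cos 287° = 298.22
Leg 2 (141°, 928 m): east 928 sin 141° = 584.01, north 928 cos 141° = -721.19
Leg 3 (190°, 2413 m): east 2413 sin 190° = -419.01, north 2413 cos 190° = -2376.34
Net: -810.43 east, -2799.31 north. Distance = √((-810.43)² + (-2799.31)²) = 2914.268 m.

2914 m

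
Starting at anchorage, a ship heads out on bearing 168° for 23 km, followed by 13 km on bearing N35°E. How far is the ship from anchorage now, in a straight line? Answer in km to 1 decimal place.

17.0 km

Leg 1 (168°, 23 km): east 23 sin 168° = 4.78, north 23 cos 168° = -22.50
Leg 2 (N35°E, 13 km): east 13 sin 35° = 7.46, north 13 cos 35° = 10.65
Net: 12.24 east, -11.85 north. Distance = √((12.24)² + (-11.85)²) = 17.034 km.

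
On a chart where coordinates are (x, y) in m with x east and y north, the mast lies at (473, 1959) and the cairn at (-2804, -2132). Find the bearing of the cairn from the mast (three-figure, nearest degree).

Δeast = -2804 − 473 = -3277.00; Δnorth = -2132 − 1959 = -4091.00.
Bearing = atan2(Δeast, Δnorth) mod 360° = 218.70° ≈ 219°.

219°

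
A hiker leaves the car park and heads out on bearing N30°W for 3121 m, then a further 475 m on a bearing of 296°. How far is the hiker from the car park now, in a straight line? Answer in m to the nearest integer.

Leg 1 (N30°W, 3121 m): east 3121 sin 330° = -1560.50, north 3121 cos 330° = 2702.87
Leg 2 (296°, 475 m): east 475 sin 296° = -426.93, north 475 cos 296° = 208.23
Net: -1987.43 east, 2911.09 north. Distance = √((-1987.43)² + (2911.09)²) = 3524.815 m.

3525 m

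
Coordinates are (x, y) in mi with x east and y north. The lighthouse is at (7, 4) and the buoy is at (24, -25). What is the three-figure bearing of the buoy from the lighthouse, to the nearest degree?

Δeast = 24 − 7 = 17.00; Δnorth = -25 − 4 = -29.00.
Bearing = atan2(Δeast, Δnorth) mod 360° = 149.62° ≈ 150°.

150°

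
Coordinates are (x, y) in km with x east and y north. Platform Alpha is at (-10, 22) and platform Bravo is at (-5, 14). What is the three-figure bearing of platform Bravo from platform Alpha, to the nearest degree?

148°

Δeast = -5 − -10 = 5.00; Δnorth = 14 − 22 = -8.00.
Bearing = atan2(Δeast, Δnorth) mod 360° = 147.99° ≈ 148°.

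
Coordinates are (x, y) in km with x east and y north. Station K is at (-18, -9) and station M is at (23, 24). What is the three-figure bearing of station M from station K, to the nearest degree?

051°

Δeast = 23 − -18 = 41.00; Δnorth = 24 − -9 = 33.00.
Bearing = atan2(Δeast, Δnorth) mod 360° = 51.17° ≈ 051°.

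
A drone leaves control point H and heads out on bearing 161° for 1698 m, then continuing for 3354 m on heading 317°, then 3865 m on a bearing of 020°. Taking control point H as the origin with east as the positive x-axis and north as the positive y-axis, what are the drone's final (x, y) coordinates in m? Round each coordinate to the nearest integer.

(-413, 4479)

Leg 1 (161°, 1698 m): east 1698 sin 161° = 552.81, north 1698 cos 161° = -1605.49
Leg 2 (317°, 3354 m): east 3354 sin 317° = -2287.42, north 3354 cos 317° = 2452.96
Leg 3 (020°, 3865 m): east 3865 sin 20° = 1321.91, north 3865 cos 20° = 3631.91
Summing: -412.70 m east, 4479.38 m north → (-413, 4479).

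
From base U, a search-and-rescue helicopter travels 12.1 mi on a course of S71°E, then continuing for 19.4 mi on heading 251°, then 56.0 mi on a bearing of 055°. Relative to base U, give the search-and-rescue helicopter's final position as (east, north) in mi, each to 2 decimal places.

Leg 1 (S71°E, 12.1 mi): east 12.1 sin 109° = 11.44, north 12.1 cos 109° = -3.94
Leg 2 (251°, 19.4 mi): east 19.4 sin 251° = -18.34, north 19.4 cos 251° = -6.32
Leg 3 (055°, 56.0 mi): east 56.0 sin 55° = 45.87, north 56.0 cos 55° = 32.12
Summing: 38.97 mi east, 21.86 mi north → (38.97, 21.86).

(38.97, 21.86)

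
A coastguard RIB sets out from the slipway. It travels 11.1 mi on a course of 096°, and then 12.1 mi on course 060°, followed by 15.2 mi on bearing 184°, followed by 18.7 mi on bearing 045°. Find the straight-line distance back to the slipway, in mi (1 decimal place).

Leg 1 (096°, 11.1 mi): east 11.1 sin 96° = 11.04, north 11.1 cos 96° = -1.16
Leg 2 (060°, 12.1 mi): east 12.1 sin 60° = 10.48, north 12.1 cos 60° = 6.05
Leg 3 (184°, 15.2 mi): east 15.2 sin 184° = -1.06, north 15.2 cos 184° = -15.16
Leg 4 (045°, 18.7 mi): east 18.7 sin 45° = 13.22, north 18.7 cos 45° = 13.22
Net: 33.68 east, 2.95 north. Distance = √((33.68)² + (2.95)²) = 33.810 mi.

33.8 mi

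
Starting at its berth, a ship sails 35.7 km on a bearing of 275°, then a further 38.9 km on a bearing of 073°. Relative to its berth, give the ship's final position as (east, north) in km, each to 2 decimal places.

Leg 1 (275°, 35.7 km): east 35.7 sin 275° = -35.56, north 35.7 cos 275° = 3.11
Leg 2 (073°, 38.9 km): east 38.9 sin 73° = 37.20, north 38.9 cos 73° = 11.37
Summing: 1.64 km east, 14.48 km north → (1.64, 14.48).

(1.64, 14.48)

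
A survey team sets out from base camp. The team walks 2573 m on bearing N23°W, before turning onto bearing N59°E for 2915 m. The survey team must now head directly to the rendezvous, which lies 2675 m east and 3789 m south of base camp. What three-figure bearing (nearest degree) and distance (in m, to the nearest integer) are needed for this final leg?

171°, 7749 m

Leg 1 (N23°W, 2573 m): east 2573 sin 337° = -1005.35, north 2573 cos 337° = 2368.46
Leg 2 (N59°E, 2915 m): east 2915 sin 59° = 2498.64, north 2915 cos 59° = 1501.34
Current position: (1493.29, 3869.79). Target: (2675, -3789). Remaining: Δeast = 1181.71, Δnorth = -7658.79.
Bearing = atan2(1181.71, -7658.79) mod 360° = 171.23°; distance = √((1181.71)² + (-7658.79)²) = 7749.424 m.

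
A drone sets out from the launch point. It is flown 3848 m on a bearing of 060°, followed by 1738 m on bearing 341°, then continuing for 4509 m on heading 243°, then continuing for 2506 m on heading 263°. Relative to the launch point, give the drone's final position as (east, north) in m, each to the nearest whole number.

(-3738, 1215)

Leg 1 (060°, 3848 m): east 3848 sin 60° = 3332.47, north 3848 cos 60° = 1924.00
Leg 2 (341°, 1738 m): east 1738 sin 341° = -565.84, north 1738 cos 341° = 1643.31
Leg 3 (243°, 4509 m): east 4509 sin 243° = -4017.55, north 4509 cos 243° = -2047.04
Leg 4 (263°, 2506 m): east 2506 sin 263° = -2487.32, north 2506 cos 263° = -305.40
Summing: -3738.24 m east, 1214.86 m north → (-3738, 1215).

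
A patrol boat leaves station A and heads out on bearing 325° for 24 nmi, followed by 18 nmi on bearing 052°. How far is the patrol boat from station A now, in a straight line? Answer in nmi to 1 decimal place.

30.7 nmi

Leg 1 (325°, 24 nmi): east 24 sin 325° = -13.77, north 24 cos 325° = 19.66
Leg 2 (052°, 18 nmi): east 18 sin 52° = 14.18, north 18 cos 52° = 11.08
Net: 0.42 east, 30.74 north. Distance = √((0.42)² + (30.74)²) = 30.744 nmi.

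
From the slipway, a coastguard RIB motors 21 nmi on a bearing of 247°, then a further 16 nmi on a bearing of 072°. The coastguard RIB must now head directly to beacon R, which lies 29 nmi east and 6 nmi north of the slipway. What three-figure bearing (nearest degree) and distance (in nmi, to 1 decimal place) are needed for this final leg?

074°, 34.4 nmi

Leg 1 (247°, 21 nmi): east 21 sin 247° = -19.33, north 21 cos 247° = -8.21
Leg 2 (072°, 16 nmi): east 16 sin 72° = 15.22, north 16 cos 72° = 4.94
Current position: (-4.11, -3.26). Target: (29, 6). Remaining: Δeast = 33.11, Δnorth = 9.26.
Bearing = atan2(33.11, 9.26) mod 360° = 74.38°; distance = √((33.11)² + (9.26)²) = 34.384 nmi.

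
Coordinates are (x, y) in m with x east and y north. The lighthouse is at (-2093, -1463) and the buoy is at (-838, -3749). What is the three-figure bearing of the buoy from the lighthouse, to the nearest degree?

Δeast = -838 − -2093 = 1255.00; Δnorth = -3749 − -1463 = -2286.00.
Bearing = atan2(Δeast, Δnorth) mod 360° = 151.23° ≈ 151°.

151°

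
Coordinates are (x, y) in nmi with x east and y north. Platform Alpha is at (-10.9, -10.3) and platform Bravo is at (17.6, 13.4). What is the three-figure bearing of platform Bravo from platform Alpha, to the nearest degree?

050°

Δeast = 17.6 − -10.9 = 28.50; Δnorth = 13.4 − -10.3 = 23.70.
Bearing = atan2(Δeast, Δnorth) mod 360° = 50.25° ≈ 050°.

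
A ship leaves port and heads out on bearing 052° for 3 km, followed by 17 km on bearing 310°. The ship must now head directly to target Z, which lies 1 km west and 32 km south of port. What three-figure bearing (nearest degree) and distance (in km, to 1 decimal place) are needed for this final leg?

Leg 1 (052°, 3 km): east 3 sin 52° = 2.36, north 3 cos 52° = 1.85
Leg 2 (310°, 17 km): east 17 sin 310° = -13.02, north 17 cos 310° = 10.93
Current position: (-10.66, 12.77). Target: (-1, -32). Remaining: Δeast = 9.66, Δnorth = -44.77.
Bearing = atan2(9.66, -44.77) mod 360° = 167.83°; distance = √((9.66)² + (-44.77)²) = 45.804 km.

168°, 45.8 km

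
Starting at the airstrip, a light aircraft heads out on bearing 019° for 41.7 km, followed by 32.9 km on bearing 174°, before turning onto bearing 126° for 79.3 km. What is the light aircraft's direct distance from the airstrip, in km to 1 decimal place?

90.4 km

Leg 1 (019°, 41.7 km): east 41.7 sin 19° = 13.58, north 41.7 cos 19° = 39.43
Leg 2 (174°, 32.9 km): east 32.9 sin 174° = 3.44, north 32.9 cos 174° = -32.72
Leg 3 (126°, 79.3 km): east 79.3 sin 126° = 64.16, north 79.3 cos 126° = -46.61
Net: 81.17 east, -39.90 north. Distance = √((81.17)² + (-39.90)²) = 90.448 km.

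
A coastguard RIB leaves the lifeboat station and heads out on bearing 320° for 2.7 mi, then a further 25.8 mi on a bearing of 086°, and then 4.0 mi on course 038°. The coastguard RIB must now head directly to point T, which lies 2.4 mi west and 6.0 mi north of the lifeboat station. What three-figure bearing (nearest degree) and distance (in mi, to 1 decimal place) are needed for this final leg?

268°, 28.9 mi

Leg 1 (320°, 2.7 mi): east 2.7 sin 320° = -1.74, north 2.7 cos 320° = 2.07
Leg 2 (086°, 25.8 mi): east 25.8 sin 86° = 25.74, north 25.8 cos 86° = 1.80
Leg 3 (038°, 4.0 mi): east 4.0 sin 38° = 2.46, north 4.0 cos 38° = 3.15
Current position: (26.46, 7.02). Target: (-2.4, 6.0). Remaining: Δeast = -28.86, Δnorth = -1.02.
Bearing = atan2(-28.86, -1.02) mod 360° = 267.98°; distance = √((-28.86)² + (-1.02)²) = 28.882 mi.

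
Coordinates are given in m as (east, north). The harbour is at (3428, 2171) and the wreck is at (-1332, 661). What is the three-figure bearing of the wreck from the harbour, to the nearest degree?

Δeast = -1332 − 3428 = -4760.00; Δnorth = 661 − 2171 = -1510.00.
Bearing = atan2(Δeast, Δnorth) mod 360° = 252.40° ≈ 252°.

252°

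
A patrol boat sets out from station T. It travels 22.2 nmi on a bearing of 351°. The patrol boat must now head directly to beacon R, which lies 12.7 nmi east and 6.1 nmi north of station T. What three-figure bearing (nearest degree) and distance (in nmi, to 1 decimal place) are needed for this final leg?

134°, 22.6 nmi

Leg 1 (351°, 22.2 nmi): east 22.2 sin 351° = -3.47, north 22.2 cos 351° = 21.93
Current position: (-3.47, 21.93). Target: (12.7, 6.1). Remaining: Δeast = 16.17, Δnorth = -15.83.
Bearing = atan2(16.17, -15.83) mod 360° = 134.38°; distance = √((16.17)² + (-15.83)²) = 22.628 nmi.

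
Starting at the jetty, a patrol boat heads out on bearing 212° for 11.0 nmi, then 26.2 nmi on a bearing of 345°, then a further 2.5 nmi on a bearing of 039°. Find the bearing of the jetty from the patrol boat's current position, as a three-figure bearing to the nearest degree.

Leg 1 (212°, 11.0 nmi): east 11.0 sin 212° = -5.83, north 11.0 cos 212° = -9.33
Leg 2 (345°, 26.2 nmi): east 26.2 sin 345° = -6.78, north 26.2 cos 345° = 25.31
Leg 3 (039°, 2.5 nmi): east 2.5 sin 39° = 1.57, north 2.5 cos 39° = 1.94
Net displacement: -11.04 east, 17.92 north. Direction back to start is (11.04, -17.92): bearing = atan2(11.04, -17.92) mod 360° = 148.37° ≈ 148°.

148°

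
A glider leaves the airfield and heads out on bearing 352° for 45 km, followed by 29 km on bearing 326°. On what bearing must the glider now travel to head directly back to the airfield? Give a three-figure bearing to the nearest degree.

Leg 1 (352°, 45 km): east 45 sin 352° = -6.26, north 45 cos 352° = 44.56
Leg 2 (326°, 29 km): east 29 sin 326° = -16.22, north 29 cos 326° = 24.04
Net displacement: -22.48 east, 68.60 north. Direction back to start is (22.48, -68.60): bearing = atan2(22.48, -68.60) mod 360° = 161.86° ≈ 162°.

162°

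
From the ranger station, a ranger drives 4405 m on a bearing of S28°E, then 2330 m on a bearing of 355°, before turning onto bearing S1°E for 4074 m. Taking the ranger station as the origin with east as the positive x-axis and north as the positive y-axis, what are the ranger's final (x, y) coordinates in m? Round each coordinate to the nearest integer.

Leg 1 (S28°E, 4405 m): east 4405 sin 152° = 2068.02, north 4405 cos 152° = -3889.38
Leg 2 (355°, 2330 m): east 2330 sin 355° = -203.07, north 2330 cos 355° = 2321.13
Leg 3 (S1°E, 4074 m): east 4074 sin 179° = 71.10, north 4074 cos 179° = -4073.38
Summing: 1936.05 m east, -5641.63 m north → (1936, -5642).

(1936, -5642)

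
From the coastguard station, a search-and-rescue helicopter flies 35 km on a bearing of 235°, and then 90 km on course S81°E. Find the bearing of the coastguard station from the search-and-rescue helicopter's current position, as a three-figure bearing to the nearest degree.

300°

Leg 1 (235°, 35 km): east 35 sin 235° = -28.67, north 35 cos 235° = -20.08
Leg 2 (S81°E, 90 km): east 90 sin 99° = 88.89, north 90 cos 99° = -14.08
Net displacement: 60.22 east, -34.15 north. Direction back to start is (-60.22, 34.15): bearing = atan2(-60.22, 34.15) mod 360° = 299.56° ≈ 300°.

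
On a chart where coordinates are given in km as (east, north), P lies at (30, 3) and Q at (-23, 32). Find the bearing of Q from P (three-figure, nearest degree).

Δeast = -23 − 30 = -53.00; Δnorth = 32 − 3 = 29.00.
Bearing = atan2(Δeast, Δnorth) mod 360° = 298.69° ≈ 299°.

299°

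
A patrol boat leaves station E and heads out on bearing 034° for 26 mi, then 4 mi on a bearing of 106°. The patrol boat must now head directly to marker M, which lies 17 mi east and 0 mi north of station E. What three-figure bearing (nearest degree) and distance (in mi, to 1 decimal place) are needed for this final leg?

184°, 20.5 mi

Leg 1 (034°, 26 mi): east 26 sin 34° = 14.54, north 26 cos 34° = 21.55
Leg 2 (106°, 4 mi): east 4 sin 106° = 3.85, north 4 cos 106° = -1.10
Current position: (18.38, 20.45). Target: (17, 0). Remaining: Δeast = -1.38, Δnorth = -20.45.
Bearing = atan2(-1.38, -20.45) mod 360° = 183.87°; distance = √((-1.38)² + (-20.45)²) = 20.499 mi.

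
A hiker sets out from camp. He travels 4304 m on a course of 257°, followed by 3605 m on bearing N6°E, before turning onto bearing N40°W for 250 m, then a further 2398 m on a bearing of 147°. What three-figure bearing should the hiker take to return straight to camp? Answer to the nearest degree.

107°

Leg 1 (257°, 4304 m): east 4304 sin 257° = -4193.69, north 4304 cos 257° = -968.19
Leg 2 (N6°E, 3605 m): east 3605 sin 6° = 376.83, north 3605 cos 6° = 3585.25
Leg 3 (N40°W, 250 m): east 250 sin 320° = -160.70, north 250 cos 320° = 191.51
Leg 4 (147°, 2398 m): east 2398 sin 147° = 1306.04, north 2398 cos 147° = -2011.13
Net displacement: -2671.52 east, 797.44 north. Direction back to start is (2671.52, -797.44): bearing = atan2(2671.52, -797.44) mod 360° = 106.62° ≈ 107°.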